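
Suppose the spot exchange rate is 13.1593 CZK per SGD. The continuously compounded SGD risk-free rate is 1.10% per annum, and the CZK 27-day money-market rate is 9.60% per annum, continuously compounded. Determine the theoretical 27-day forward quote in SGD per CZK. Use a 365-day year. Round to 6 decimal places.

T = 27/365 years.
Growth of 1 CZK over T: e^(0.0960×27/365) = 1.0071266.
Growth of 1 SGD over T: e^(0.0110×27/365) = 1.000814.
Forward (CZK per SGD) = 13.1593 × 1.0071266 / 1.000814 = 13.24230.
Quoted the other way: 1/13.24230 = 0.075516 SGD per CZK.

0.075516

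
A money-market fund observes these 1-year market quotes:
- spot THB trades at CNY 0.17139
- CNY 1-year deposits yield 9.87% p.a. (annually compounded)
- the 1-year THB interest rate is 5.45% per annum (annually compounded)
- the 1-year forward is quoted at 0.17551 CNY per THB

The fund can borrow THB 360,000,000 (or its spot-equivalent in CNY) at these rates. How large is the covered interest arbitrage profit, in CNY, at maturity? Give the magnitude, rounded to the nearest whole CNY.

CNY 1,163,123

T = 1 year.
Route A — deposit THB, sell forward: 360,000,000 × 1.054500 × 0.17551 = CNY 66,627,106.20.
Route B — convert at spot, deposit CNY: 360,000,000 × 0.17139 × 1.098700 = CNY 67,790,229.48.
The quoted forward undervalues THB, so borrow THB, convert to CNY at spot, deposit the CNY at 9.87%, and buy THB forward at 0.17551 to cover the loan.
The gap between the two covered legs is CNY 1,163,123.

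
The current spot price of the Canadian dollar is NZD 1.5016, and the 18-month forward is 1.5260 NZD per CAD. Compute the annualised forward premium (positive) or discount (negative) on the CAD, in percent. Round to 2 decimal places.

+1.08%

T = 18/12 years.
(F − S)/S = (1.5260 − 1.5016)/1.5016 = 0.0162493.
Per annum: 0.0162493 / (18/12) = 0.010833 = 1.08%.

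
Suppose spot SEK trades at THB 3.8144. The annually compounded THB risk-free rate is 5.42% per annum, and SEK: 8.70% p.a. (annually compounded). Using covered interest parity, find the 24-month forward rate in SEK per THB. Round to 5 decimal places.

0.27873

T = 2 years.
THB growth factor: (1 + 0.0542)^2 = 1.1113376.
SEK growth factor: (1 + 0.0870)^2 = 1.181569.
So F = 3.8144 × 1.1113376 / 1.181569 = 3.587675 (THB/SEK).
Invert for SEK per THB: 1 / 3.587675 = 0.27873.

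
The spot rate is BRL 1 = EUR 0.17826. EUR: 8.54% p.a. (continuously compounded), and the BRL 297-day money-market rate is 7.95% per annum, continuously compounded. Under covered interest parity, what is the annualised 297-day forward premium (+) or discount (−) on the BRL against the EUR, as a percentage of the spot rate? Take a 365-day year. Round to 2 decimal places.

T = 297/365 years.
CIP forward (EUR per BRL) = 0.17826 × 1.0719612/1.0668272 = 0.17911786.
Annualised premium = (F − S)/S × (1/T) = (0.17911786 − 0.17826)/0.17826 ÷ (297/365) = 0.59%.

+0.59%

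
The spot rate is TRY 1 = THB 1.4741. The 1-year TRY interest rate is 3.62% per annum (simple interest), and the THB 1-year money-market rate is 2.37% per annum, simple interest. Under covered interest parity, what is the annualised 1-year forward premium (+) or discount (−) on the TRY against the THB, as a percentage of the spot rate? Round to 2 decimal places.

T = 1 year.
F = S · g_THB/g_TRY = 1.4741 × 1.023700/1.036200 = 1.4563175.
Annualised premium = (F − S)/S × (1/T) = (1.4563175 − 1.4741)/1.4741 ÷ 1 = -1.21%.

-1.21%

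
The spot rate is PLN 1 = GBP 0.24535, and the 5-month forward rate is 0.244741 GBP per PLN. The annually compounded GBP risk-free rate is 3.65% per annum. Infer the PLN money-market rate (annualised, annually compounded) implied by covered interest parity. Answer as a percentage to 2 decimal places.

T = 5/12 years.
By CIP, F/S equals the GBP-to-PLN growth ratio: 0.244741/0.24535 = 0.9975178.
The GBP side grows by (1 + 0.0365)^(5/12) = 1.0150495.
So the PLN growth factor = 1.0175753.
Annualise: 1.0175753^(12/5) − 1 = 0.042701 = 4.27%.

4.27%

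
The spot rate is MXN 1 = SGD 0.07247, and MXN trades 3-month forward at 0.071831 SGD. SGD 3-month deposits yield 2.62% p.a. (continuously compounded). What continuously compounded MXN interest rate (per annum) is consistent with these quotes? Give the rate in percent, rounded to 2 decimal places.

T = 3/12 years.
F/S = 0.071831/0.07247 = 0.9911826 = (growth of SGD) / (growth of MXN).
The SGD side grows by e^(0.0262×3/12) = 1.0065715.
So the MXN growth factor = 1.0155258.
Take logs: ln 1.0155258 / (3/12) = 0.061626, so 6.16%.

6.16%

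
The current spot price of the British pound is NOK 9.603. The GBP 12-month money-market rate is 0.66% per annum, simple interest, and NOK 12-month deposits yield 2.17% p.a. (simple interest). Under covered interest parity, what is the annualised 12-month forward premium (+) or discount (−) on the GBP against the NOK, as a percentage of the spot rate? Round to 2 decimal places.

+1.50%

T = 1 year.
CIP forward (NOK per GBP) = 9.603 × 1.021700/1.006600 = 9.747055.
(F − S)/S ÷ T = (9.747055 − 9.603)/9.603/1 = 0.015001 → 1.50%.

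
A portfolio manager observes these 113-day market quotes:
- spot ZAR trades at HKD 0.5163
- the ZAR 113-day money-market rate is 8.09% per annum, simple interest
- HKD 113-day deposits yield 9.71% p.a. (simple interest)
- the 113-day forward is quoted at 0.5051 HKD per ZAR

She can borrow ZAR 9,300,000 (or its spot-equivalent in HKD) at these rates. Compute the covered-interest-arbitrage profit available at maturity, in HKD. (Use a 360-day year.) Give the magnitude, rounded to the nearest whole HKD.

T = 113/360 years.
Keep in ZAR, deliver into the forward: 9,300,000·1.025393611·0.5051 = HKD 4,816,714.71.
Swap to HKD now, deposit: 9,300,000·0.5163·1.030478611 = HKD 4,947,935.79.
The quoted forward undervalues ZAR, so borrow ZAR, convert to HKD at spot, deposit the HKD at 9.71%, and buy ZAR forward at 0.5051 to cover the loan.
Arbitrage profit = |4,816,714.71 − 4,947,935.79| = HKD 131,221.

HKD 131,221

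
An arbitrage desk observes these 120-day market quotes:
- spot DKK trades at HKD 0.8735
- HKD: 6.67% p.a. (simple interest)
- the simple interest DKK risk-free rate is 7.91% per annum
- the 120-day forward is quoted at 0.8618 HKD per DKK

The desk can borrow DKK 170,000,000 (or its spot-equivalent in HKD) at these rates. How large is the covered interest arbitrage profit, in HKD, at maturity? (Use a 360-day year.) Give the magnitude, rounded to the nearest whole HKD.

T = 120/360 years.
Keep in DKK, deliver into the forward: 170,000,000·1.02636666667·0.8618 = HKD 150,368,874.87.
Swap to HKD now, deposit: 170,000,000·0.8735·1.02223333333 = HKD 151,796,538.83.
The quoted forward undervalues DKK, so borrow DKK, convert to HKD at spot, deposit the HKD at 6.67%, and buy DKK forward at 0.8618 to cover the loan.
Profit = 151,796,538.83 − 150,368,874.87 = HKD 1,427,664.

HKD 1,427,664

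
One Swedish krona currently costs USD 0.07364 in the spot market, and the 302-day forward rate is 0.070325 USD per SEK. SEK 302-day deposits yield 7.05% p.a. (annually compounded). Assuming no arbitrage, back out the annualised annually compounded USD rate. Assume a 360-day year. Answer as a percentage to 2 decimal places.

1.33%

T = 302/360 years.
CIP gives F = S · g_USD/g_SEK, so g_USD/g_SEK = 0.070325/0.07364 = 0.9549837.
SEK growth factor: (1 + 0.0705)^(302/360) = 1.0588146.
That pins the USD growth at 1.0111507.
Annualise: 1.0111507^(360/302) − 1 = 0.013306 = 1.33%.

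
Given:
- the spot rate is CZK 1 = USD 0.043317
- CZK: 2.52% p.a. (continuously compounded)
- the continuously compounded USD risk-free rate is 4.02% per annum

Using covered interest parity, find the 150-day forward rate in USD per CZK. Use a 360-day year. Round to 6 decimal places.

T = 150/360 years.
Growth of 1 USD over T: e^(0.0402×150/360) = 1.0168911.
Growth of 1 CZK over T: e^(0.0252×150/360) = 1.0105553.
So F = 0.043317 × 1.0168911 / 1.0105553 = 0.04358858 (USD/CZK).

0.043589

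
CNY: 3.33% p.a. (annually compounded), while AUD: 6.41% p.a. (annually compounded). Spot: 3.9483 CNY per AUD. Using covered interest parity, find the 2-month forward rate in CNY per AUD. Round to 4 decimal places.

T = 2/12 years.
CNY accumulates by (1 + 0.0333)^(2/12) = 1.0054745.
AUD growth factor: (1 + 0.0641)^(2/12) = 1.0104087.
Forward (CNY per AUD) = 3.9483 × 1.0054745 / 1.0104087 = 3.929019.

3.9290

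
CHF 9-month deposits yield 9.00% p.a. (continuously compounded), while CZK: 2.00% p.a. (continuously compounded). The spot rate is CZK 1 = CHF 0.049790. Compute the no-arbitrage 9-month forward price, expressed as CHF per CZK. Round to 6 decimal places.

T = 9/12 years.
CHF growth factor: e^(0.0900×9/12) = 1.0698303.
CZK growth factor: e^(0.0200×9/12) = 1.0151131.
So F = 0.04979 × 1.0698303 / 1.0151131 = 0.05247381 (CHF/CZK).

0.052474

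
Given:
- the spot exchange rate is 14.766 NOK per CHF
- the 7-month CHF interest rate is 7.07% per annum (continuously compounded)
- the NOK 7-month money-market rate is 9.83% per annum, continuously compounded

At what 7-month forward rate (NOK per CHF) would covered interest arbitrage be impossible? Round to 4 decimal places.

T = 7/12 years.
NOK growth factor: e^(0.0983×7/12) = 1.05901758.
Growth of 1 CHF over T: e^(0.0707×7/12) = 1.04210392.
So F = 14.766 × 1.05901758 / 1.04210392 = 15.005657 (NOK/CHF).

15.0057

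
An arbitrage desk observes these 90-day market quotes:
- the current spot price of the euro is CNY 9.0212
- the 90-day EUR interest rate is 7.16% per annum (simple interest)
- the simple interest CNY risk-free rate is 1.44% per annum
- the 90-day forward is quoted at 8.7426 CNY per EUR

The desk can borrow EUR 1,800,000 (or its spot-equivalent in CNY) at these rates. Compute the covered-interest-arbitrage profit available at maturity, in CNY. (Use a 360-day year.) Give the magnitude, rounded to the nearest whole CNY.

CNY 278,251

T = 90/360 years.
Invest the EUR and cover forward: 1,800,000 × 1.017900 × 8.7426 = CNY 16,018,366.57.
Convert at spot and invest in CNY: 1,800,000 × 9.0212 × 1.003600 = CNY 16,296,617.38.
The quoted forward undervalues EUR, so borrow EUR, convert to CNY at spot, deposit the CNY at 1.44%, and buy EUR forward at 8.7426 to cover the loan.
The gap between the two covered legs is CNY 278,251.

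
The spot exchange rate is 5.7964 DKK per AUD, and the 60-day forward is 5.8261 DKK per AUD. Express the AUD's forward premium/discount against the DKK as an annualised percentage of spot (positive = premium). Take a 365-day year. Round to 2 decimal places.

T = 60/365 years.
AUD trades forward at +0.51239% vs spot over the period.
Annualise by dividing by T: 0.0051239 / (60/365) = 0.031170 → 3.12%.

+3.12%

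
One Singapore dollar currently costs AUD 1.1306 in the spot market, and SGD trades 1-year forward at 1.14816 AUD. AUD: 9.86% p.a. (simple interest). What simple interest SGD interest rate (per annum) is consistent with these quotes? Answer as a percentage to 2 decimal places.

T = 1 year.
F/S = 1.14816/1.1306 = 1.0155316 = (growth of AUD) / (growth of SGD).
AUD growth factor: 1 + 0.0986×1 = 1.098600.
Hence g_SGD = 1.0817979.
(1.0817979 − 1)/T = 0.081798, i.e. 8.18%.

8.18%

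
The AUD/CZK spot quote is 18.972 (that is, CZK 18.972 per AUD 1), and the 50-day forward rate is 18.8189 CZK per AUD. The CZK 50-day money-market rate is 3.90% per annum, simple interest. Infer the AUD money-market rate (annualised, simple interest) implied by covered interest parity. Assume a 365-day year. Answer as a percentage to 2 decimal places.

9.87%

T = 50/365 years.
CIP gives F = S · g_CZK/g_AUD, so g_CZK/g_AUD = 18.8189/18.972 = 0.9919302.
The CZK side grows by 1 + 0.0390×50/365 = 1.0053425.
So the AUD growth factor = 1.0135214.
r = (1.0135214 − 1)/(50/365) = 0.098706 → 9.87%.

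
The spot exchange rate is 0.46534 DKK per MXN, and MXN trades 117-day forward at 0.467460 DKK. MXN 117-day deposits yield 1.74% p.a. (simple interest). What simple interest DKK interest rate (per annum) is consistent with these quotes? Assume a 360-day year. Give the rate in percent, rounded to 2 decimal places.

T = 117/360 years.
F/S = 0.46746/0.46534 = 1.0045558 = (growth of DKK) / (growth of MXN).
MXN growth factor: 1 + 0.0174×117/360 = 1.005655.
So the DKK growth factor = 1.0102366.
(1.0102366 − 1)/T = 0.031497, i.e. 3.15%.

3.15%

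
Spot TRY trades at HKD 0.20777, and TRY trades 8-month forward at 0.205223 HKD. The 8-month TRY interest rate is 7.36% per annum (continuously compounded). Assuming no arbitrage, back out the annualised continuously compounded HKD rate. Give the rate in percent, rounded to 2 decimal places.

5.51%

T = 8/12 years.
By CIP, F/S equals the HKD-to-TRY growth ratio: 0.205223/0.20777 = 0.9877413.
The TRY side grows by e^(0.0736×8/12) = 1.0502904.
That pins the HKD growth at 1.0374152.
r = ln(1.0374152)/(8/12) = 0.055098 → 5.51%.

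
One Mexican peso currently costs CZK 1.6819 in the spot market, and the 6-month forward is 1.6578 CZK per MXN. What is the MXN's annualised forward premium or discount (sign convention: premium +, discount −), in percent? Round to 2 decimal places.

T = 6/12 years.
MXN trades forward at -1.43290% vs spot over the period.
Annualise by dividing by T: -0.0143290 / (6/12) = -0.028658 → -2.87%.

-2.87%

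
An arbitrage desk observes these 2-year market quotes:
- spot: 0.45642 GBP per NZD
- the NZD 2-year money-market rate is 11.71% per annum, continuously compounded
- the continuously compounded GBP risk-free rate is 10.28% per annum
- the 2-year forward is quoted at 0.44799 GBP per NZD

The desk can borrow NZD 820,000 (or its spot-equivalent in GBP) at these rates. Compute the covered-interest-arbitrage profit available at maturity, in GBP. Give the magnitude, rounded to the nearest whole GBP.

GBP 4,600

T = 2 years.
Route A — deposit NZD, sell forward: 820,000 × 1.26389725 × 0.44799 = GBP 464,294.93.
Route B — convert at spot, deposit GBP: 820,000 × 0.45642 × 1.2282618 = GBP 459,694.67.
The quoted forward overvalues NZD, so borrow GBP, buy NZD at spot, deposit the NZD at 11.71%, and sell the proceeds forward at 0.44799.
The gap between the two covered legs is GBP 4,600.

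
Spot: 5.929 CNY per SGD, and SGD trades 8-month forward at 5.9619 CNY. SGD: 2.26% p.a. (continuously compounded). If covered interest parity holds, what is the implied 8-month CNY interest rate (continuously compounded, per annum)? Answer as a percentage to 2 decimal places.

3.09%

T = 8/12 years.
By CIP, F/S equals the CNY-to-SGD growth ratio: 5.9619/5.929 = 1.0055490.
SGD growth factor: e^(0.0226×8/12) = 1.0151807.
That pins the CNY growth at 1.0208139.
Take logs: ln 1.0208139 / (8/12) = 0.030900, so 3.09%.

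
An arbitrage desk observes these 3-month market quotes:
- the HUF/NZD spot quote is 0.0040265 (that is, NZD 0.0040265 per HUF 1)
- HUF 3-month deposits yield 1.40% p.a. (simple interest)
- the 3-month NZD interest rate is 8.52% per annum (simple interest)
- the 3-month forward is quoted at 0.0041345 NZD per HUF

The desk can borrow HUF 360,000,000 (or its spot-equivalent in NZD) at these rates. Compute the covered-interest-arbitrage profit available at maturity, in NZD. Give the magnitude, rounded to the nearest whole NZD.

T = 3/12 years.
Invest the HUF and cover forward: 360,000,000 × 1.003500 × 0.0041345 = NZD 1,493,629.47.
Convert at spot and invest in NZD: 360,000,000 × 0.0040265 × 1.021300 = NZD 1,480,415.20.
The quoted forward overvalues HUF, so borrow NZD, buy HUF at spot, deposit the HUF at 1.40%, and sell the proceeds forward at 0.0041345.
The gap between the two covered legs is NZD 13,214.

NZD 13,214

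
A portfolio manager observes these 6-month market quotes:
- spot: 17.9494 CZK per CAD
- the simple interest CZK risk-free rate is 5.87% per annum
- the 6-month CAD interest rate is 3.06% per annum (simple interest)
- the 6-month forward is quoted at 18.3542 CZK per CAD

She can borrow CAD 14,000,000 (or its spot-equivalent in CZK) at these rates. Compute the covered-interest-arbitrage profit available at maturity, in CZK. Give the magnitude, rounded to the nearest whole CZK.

CZK 2,223,261

T = 6/12 years.
Invest the CAD and cover forward: 14,000,000 × 1.015300 × 18.3542 = CZK 260,890,269.64.
Convert at spot and invest in CZK: 14,000,000 × 17.9494 × 1.029350 = CZK 258,667,008.46.
The quoted forward overvalues CAD, so borrow CZK, buy CAD at spot, deposit the CAD at 3.06%, and sell the proceeds forward at 18.3542.
Profit = 260,890,269.64 − 258,667,008.46 = CZK 2,223,261.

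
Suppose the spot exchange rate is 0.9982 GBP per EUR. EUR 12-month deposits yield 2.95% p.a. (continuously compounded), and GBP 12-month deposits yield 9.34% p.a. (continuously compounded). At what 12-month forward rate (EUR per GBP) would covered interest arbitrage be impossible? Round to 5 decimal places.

T = 1 year.
Growth of 1 GBP over T: e^(0.0934×1) = 1.0979008.
Growth of 1 EUR over T: e^(0.0295×1) = 1.0299394.
Forward (GBP per EUR) = 0.9982 × 1.0979008 / 1.0299394 = 1.064067.
Invert for EUR per GBP: 1 / 1.064067 = 0.93979.

0.93979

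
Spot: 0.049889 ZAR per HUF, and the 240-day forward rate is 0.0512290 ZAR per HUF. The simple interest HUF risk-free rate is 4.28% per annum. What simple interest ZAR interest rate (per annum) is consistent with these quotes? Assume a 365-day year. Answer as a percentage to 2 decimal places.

T = 240/365 years.
CIP gives F = S · g_ZAR/g_HUF, so g_ZAR/g_HUF = 0.051229/0.049889 = 1.0268596.
The HUF side grows by 1 + 0.0428×240/365 = 1.0281425.
Hence g_ZAR = 1.055758.
(1.055758 − 1)/T = 0.084799, i.e. 8.48%.

8.48%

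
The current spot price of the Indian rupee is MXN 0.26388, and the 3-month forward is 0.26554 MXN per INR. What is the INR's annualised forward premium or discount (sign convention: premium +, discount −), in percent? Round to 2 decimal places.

T = 3/12 years.
Period premium: (0.26554 − 0.26388)/0.26388 = 0.0062907.
Per annum: 0.0062907 / (3/12) = 0.025163 = 2.52%.

+2.52%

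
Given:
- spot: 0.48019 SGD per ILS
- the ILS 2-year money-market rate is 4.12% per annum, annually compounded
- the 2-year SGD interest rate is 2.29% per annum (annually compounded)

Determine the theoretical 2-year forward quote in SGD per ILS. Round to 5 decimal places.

0.46346

T = 2 years.
Growth of 1 SGD over T: (1 + 0.0229)^2 = 1.0463244.
Growth of 1 ILS over T: (1 + 0.0412)^2 = 1.0840974.
So F = 0.48019 × 1.0463244 / 1.0840974 = 0.4634588 (SGD/ILS).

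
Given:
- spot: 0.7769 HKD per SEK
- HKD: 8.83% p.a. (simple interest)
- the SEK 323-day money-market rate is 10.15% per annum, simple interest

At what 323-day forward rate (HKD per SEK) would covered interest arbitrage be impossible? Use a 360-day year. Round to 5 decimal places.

0.76847

T = 323/360 years.
HKD accumulates by 1 + 0.0883×323/360 = 1.0792247.
Growth of 1 SEK over T: 1 + 0.1015×323/360 = 1.0910681.
So F = 0.7769 × 1.0792247 / 1.0910681 = 0.7684669 (HKD/SEK).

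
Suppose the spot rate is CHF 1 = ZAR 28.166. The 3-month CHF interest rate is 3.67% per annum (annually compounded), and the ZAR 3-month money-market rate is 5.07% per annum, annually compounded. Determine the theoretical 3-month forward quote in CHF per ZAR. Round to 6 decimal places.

T = 3/12 years.
ZAR growth factor: (1 + 0.0507)^(3/12) = 1.0124409.
Growth of 1 CHF over T: (1 + 0.0367)^(3/12) = 1.0090514.
So F = 28.166 × 1.0124409 / 1.0090514 = 28.26061 (ZAR/CHF).
Quoted the other way: 1/28.26061 = 0.035385 CHF per ZAR.

0.035385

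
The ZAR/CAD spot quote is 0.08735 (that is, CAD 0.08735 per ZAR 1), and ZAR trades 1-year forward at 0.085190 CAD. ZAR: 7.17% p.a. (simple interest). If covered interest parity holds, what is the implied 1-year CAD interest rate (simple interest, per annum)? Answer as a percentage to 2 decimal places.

T = 1 year.
F/S = 0.08519/0.08735 = 0.9752719 = (growth of CAD) / (growth of ZAR).
The ZAR side grows by 1 + 0.0717×1 = 1.071700.
Hence g_CAD = 1.0451989.
(1.0451989 − 1)/T = 0.045199, i.e. 4.52%.

4.52%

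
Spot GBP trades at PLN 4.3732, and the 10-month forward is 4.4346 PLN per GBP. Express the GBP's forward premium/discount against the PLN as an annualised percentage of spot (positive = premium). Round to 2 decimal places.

+1.68%

T = 10/12 years.
(F − S)/S = (4.4346 − 4.3732)/4.3732 = 0.0140401.
Per annum: 0.0140401 / (10/12) = 0.016848 = 1.68%.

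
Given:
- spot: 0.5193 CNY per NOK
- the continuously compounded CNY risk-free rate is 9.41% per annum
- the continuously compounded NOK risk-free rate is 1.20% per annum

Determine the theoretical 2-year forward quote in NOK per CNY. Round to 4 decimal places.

T = 2 years.
Growth of 1 CNY over T: e^(0.0941×2) = 1.2070749.
NOK accumulates by e^(0.0120×2) = 1.0242903.
Forward (CNY per NOK) = 0.5193 × 1.2070749 / 1.0242903 = 0.6119691.
Quoted the other way: 1/0.6119691 = 1.6341 NOK per CNY.

1.6341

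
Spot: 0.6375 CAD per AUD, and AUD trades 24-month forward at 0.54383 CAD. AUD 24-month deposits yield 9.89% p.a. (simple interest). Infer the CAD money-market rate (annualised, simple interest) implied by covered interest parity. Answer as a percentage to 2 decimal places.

T = 2 years.
By CIP, F/S equals the CAD-to-AUD growth ratio: 0.54383/0.6375 = 0.8530667.
AUD growth factor: 1 + 0.0989×2 = 1.197800.
That pins the CAD growth at 1.0218033.
(1.0218033 − 1)/T = 0.010902, i.e. 1.09%.

1.09%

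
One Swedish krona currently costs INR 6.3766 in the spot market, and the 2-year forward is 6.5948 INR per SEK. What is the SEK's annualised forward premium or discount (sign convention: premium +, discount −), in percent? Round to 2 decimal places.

T = 2 years.
(F − S)/S = (6.5948 − 6.3766)/6.3766 = 0.0342189.
Per annum: 0.0342189 / 2 = 0.017109 = 1.71%.

+1.71%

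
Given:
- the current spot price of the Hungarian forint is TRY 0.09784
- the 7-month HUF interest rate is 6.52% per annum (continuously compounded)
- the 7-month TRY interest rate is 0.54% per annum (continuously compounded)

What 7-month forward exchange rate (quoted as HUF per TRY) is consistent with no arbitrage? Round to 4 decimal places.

10.5836

T = 7/12 years.
TRY accumulates by e^(0.0054×7/12) = 1.00315497.
HUF accumulates by e^(0.0652×7/12) = 1.03876586.
CIP: F = S · (grow TRY)/(grow HUF) = 0.09784 × 1.00315497/1.03876586 = 0.094485857 TRY per HUF.
Quoted the other way: 1/0.094485857 = 10.5836 HUF per TRY.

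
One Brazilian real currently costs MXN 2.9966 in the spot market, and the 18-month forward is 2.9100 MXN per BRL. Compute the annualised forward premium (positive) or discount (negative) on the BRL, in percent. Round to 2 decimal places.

-1.93%

T = 18/12 years.
(F − S)/S = (2.9100 − 2.9966)/2.9966 = -0.0288994.
Per annum: -0.0288994 / (18/12) = -0.019266 = -1.93%.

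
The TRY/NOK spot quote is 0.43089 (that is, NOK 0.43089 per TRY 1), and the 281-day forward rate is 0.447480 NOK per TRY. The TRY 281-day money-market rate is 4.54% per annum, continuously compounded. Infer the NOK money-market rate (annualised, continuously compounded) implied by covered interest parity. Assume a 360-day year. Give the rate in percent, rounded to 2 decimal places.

9.38%

T = 281/360 years.
By CIP, F/S equals the NOK-to-TRY growth ratio: 0.44748/0.43089 = 1.0385017.
TRY growth factor: e^(0.0454×281/360) = 1.0360726.
So the NOK growth factor = 1.0759632.
r = ln(1.0759632)/(281/360) = 0.093800 → 9.38%.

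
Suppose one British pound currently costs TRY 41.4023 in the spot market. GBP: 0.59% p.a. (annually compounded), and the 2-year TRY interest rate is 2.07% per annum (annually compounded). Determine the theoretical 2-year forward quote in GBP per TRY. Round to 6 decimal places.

T = 2 years.
TRY accumulates by (1 + 0.0207)^2 = 1.0418285.
GBP accumulates by (1 + 0.0059)^2 = 1.0118348.
Forward (TRY per GBP) = 41.4023 × 1.0418285 / 1.0118348 = 42.62958.
Quoted the other way: 1/42.62958 = 0.023458 GBP per TRY.

0.023458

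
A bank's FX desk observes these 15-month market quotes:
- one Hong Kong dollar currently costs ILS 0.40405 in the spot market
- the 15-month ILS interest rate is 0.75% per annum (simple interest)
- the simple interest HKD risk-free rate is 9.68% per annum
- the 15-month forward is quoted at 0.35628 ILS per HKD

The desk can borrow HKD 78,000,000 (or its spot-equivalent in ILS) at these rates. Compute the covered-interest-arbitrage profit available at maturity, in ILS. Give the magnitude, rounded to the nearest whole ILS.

T = 15/12 years.
Route A — deposit HKD, sell forward: 78,000,000 × 1.121000 × 0.35628 = ILS 31,152,410.64.
Route B — convert at spot, deposit ILS: 78,000,000 × 0.40405 × 1.009375 = ILS 31,811,361.56.
The quoted forward undervalues HKD, so borrow HKD, convert to ILS at spot, deposit the ILS at 0.75%, and buy HKD forward at 0.35628 to cover the loan.
Profit = 31,811,361.56 − 31,152,410.64 = ILS 658,951.

ILS 658,951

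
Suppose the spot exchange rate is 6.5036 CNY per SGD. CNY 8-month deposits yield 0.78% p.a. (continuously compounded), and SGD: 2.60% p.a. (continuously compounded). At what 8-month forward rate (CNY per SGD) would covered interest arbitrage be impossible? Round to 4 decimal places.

T = 8/12 years.
CNY growth factor: e^(0.0078×8/12) = 1.0052135.
SGD growth factor: e^(0.0260×8/12) = 1.0174844.
CIP: F = S · (grow CNY)/(grow SGD) = 6.5036 × 1.0052135/1.0174844 = 6.425166 CNY per SGD.

6.4252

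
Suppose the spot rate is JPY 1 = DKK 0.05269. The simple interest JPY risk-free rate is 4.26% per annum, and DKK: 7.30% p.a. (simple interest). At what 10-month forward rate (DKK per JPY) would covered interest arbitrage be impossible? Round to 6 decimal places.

T = 10/12 years.
DKK growth factor: 1 + 0.0730×10/12 = 1.0608333.
JPY accumulates by 1 + 0.0426×10/12 = 1.035500.
So F = 0.05269 × 1.0608333 / 1.035500 = 0.05397905 (DKK/JPY).

0.053979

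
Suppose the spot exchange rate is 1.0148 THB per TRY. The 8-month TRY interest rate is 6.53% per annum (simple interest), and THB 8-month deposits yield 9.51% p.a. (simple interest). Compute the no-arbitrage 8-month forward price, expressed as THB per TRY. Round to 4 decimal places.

T = 8/12 years.
THB growth factor: 1 + 0.0951×8/12 = 1.063400.
TRY growth factor: 1 + 0.0653×8/12 = 1.0435333.
Forward (THB per TRY) = 1.0148 × 1.063400 / 1.0435333 = 1.034120.

1.0341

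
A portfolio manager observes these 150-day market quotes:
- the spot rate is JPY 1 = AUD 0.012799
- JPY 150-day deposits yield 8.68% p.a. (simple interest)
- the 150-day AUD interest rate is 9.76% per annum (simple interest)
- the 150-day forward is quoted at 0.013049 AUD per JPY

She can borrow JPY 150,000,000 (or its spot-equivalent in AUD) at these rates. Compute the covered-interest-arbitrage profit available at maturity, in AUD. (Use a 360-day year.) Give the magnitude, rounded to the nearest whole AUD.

T = 150/360 years.
Route A — deposit JPY, sell forward: 150,000,000 × 1.036166667 × 0.013049 = AUD 2,028,140.83.
Route B — convert at spot, deposit AUD: 150,000,000 × 0.012799 × 1.040666667 = AUD 1,997,923.90.
The quoted forward overvalues JPY, so borrow AUD, buy JPY at spot, deposit the JPY at 8.68%, and sell the proceeds forward at 0.013049.
Arbitrage profit = |2,028,140.83 − 1,997,923.90| = AUD 30,217.

AUD 30,217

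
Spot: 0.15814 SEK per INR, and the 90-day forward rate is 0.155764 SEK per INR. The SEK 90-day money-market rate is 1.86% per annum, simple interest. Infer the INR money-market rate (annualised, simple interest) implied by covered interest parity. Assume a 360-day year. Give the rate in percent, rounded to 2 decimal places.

7.99%

T = 90/360 years.
By CIP, F/S equals the SEK-to-INR growth ratio: 0.155764/0.15814 = 0.9849753.
SEK growth factor: 1 + 0.0186×90/360 = 1.004650.
That pins the INR growth at 1.0199748.
r = (1.0199748 − 1)/(90/360) = 0.079899 → 7.99%.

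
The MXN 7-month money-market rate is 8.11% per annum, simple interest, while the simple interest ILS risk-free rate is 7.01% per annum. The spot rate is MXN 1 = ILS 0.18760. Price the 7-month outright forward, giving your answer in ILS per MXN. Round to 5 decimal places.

T = 7/12 years.
ILS growth factor: 1 + 0.0701×7/12 = 1.0408917.
Growth of 1 MXN over T: 1 + 0.0811×7/12 = 1.0473083.
So F = 0.1876 × 1.0408917 / 1.0473083 = 0.1864506 (ILS/MXN).

0.18645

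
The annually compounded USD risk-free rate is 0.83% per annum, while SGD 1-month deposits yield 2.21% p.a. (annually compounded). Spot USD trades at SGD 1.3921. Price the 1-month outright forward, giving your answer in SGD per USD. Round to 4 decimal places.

T = 1/12 years.
SGD accumulates by (1 + 0.0221)^(1/12) = 1.0018233.
Growth of 1 USD over T: (1 + 0.0083)^(1/12) = 1.000689.
CIP: F = S · (grow SGD)/(grow USD) = 1.3921 × 1.0018233/1.000689 = 1.393678 SGD per USD.

1.3937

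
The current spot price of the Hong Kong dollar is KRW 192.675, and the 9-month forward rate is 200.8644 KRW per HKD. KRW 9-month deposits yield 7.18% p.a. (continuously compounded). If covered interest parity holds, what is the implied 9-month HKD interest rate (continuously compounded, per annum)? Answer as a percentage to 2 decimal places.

T = 9/12 years.
F/S = 200.8644/192.675 = 1.0425037 = (growth of KRW) / (growth of HKD).
The KRW side grows by e^(0.0718×9/12) = 1.0553263.
So the HKD growth factor = 1.0122998.
Take logs: ln 1.0122998 / (9/12) = 0.016300, so 1.63%.

1.63%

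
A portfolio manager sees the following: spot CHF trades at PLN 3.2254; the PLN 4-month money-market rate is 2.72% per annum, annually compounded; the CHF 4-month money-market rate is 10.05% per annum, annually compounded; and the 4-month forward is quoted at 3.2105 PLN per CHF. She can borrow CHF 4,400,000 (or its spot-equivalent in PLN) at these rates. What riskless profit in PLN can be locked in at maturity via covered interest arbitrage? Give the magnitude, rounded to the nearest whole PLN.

T = 4/12 years.
Route A — deposit CHF, sell forward: 4,400,000 × 1.0324364978 × 3.2105 = PLN 14,584,404.46.
Route B — convert at spot, deposit PLN: 4,400,000 × 3.2254 × 1.0089856823 = PLN 14,319,282.65.
The quoted forward overvalues CHF, so borrow PLN, buy CHF at spot, deposit the CHF at 10.05%, and sell the proceeds forward at 3.2105.
Arbitrage profit = |14,584,404.46 − 14,319,282.65| = PLN 265,122.

PLN 265,122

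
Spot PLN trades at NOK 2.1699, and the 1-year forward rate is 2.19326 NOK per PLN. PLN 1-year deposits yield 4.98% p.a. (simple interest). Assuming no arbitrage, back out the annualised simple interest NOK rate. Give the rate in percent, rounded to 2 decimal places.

T = 1 year.
By CIP, F/S equals the NOK-to-PLN growth ratio: 2.19326/2.1699 = 1.0107655.
PLN growth factor: 1 + 0.0498×1 = 1.049800.
So the NOK growth factor = 1.0611016.
r = (1.0611016 − 1)/1 = 0.061102 → 6.11%.

6.11%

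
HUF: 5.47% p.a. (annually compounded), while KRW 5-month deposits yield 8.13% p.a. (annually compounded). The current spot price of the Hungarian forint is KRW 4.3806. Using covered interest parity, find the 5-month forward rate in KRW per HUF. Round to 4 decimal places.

T = 5/12 years.
KRW accumulates by (1 + 0.0813)^(5/12) = 1.0331045.
Growth of 1 HUF over T: (1 + 0.0547)^(5/12) = 1.0224382.
CIP: F = S · (grow KRW)/(grow HUF) = 4.3806 × 1.0331045/1.0224382 = 4.426299 KRW per HUF.

4.4263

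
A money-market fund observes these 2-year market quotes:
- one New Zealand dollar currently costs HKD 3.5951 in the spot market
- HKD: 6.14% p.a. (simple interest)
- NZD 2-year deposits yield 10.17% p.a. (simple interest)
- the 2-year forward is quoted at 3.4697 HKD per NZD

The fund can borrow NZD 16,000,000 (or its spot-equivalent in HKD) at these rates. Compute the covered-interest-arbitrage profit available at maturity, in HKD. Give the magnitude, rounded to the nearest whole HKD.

T = 2 years.
Keep in NZD, deliver into the forward: 16,000,000·1.203400·3.4697 = HKD 66,806,991.68.
Swap to HKD now, deposit: 16,000,000·3.5951·1.122800 = HKD 64,585,252.48.
The quoted forward overvalues NZD, so borrow HKD, buy NZD at spot, deposit the NZD at 10.17%, and sell the proceeds forward at 3.4697.
Arbitrage profit = |66,806,991.68 − 64,585,252.48| = HKD 2,221,739.

HKD 2,221,739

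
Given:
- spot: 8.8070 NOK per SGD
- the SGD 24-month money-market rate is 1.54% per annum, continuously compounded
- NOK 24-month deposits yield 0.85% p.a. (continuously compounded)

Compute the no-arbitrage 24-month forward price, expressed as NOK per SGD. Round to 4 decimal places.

8.6863

T = 2 years.
NOK growth factor: e^(0.0085×2) = 1.0171453.
Growth of 1 SGD over T: e^(0.0154×2) = 1.0312792.
CIP: F = S · (grow NOK)/(grow SGD) = 8.807 × 1.0171453/1.0312792 = 8.686298 NOK per SGD.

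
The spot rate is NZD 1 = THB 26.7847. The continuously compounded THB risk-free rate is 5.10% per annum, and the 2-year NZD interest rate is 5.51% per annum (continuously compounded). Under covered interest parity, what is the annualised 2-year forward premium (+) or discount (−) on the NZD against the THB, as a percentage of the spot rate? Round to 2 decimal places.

-0.41%

T = 2 years.
F = S · g_THB/g_NZD = 26.7847 × 1.1073835/1.1165013 = 26.5659653.
Annualised premium = (F − S)/S × (1/T) = (26.5659653 − 26.7847)/26.7847 ÷ 2 = -0.41%.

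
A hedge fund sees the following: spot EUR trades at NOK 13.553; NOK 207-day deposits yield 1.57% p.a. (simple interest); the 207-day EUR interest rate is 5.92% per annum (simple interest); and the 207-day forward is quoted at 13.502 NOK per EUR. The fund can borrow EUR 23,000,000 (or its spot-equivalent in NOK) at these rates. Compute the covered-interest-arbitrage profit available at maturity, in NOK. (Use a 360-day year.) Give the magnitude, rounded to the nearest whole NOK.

T = 207/360 years.
Route A — deposit EUR, sell forward: 23,000,000 × 1.034040 × 13.502 = NOK 321,116,985.84.
Route B — convert at spot, deposit NOK: 23,000,000 × 13.553 × 1.0090275 = NOK 314,533,043.27.
The quoted forward overvalues EUR, so borrow NOK, buy EUR at spot, deposit the EUR at 5.92%, and sell the proceeds forward at 13.502.
Profit = 321,116,985.84 − 314,533,043.27 = NOK 6,583,943.

NOK 6,583,943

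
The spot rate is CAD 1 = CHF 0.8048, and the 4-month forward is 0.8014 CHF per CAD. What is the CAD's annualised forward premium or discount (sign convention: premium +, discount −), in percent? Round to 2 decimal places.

-1.27%

T = 4/12 years.
CAD trades forward at -0.42247% vs spot over the period.
×(1/T) gives -1.27% p.a.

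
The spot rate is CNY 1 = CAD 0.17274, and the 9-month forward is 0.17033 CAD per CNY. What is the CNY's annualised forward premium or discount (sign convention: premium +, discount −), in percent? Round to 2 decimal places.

-1.86%

T = 9/12 years.
(F − S)/S = (0.17033 − 0.17274)/0.17274 = -0.0139516.
Per annum: -0.0139516 / (9/12) = -0.018602 = -1.86%.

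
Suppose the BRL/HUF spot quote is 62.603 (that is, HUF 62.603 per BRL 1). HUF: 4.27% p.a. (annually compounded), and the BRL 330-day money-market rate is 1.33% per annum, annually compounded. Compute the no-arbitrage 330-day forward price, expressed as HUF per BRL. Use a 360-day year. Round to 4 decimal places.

64.2660

T = 330/360 years.
HUF accumulates by (1 + 0.0427)^(330/360) = 1.03907308.
Growth of 1 BRL over T: (1 + 0.0133)^(330/360) = 1.01218494.
Forward (HUF per BRL) = 62.603 × 1.03907308 / 1.01218494 = 64.266014.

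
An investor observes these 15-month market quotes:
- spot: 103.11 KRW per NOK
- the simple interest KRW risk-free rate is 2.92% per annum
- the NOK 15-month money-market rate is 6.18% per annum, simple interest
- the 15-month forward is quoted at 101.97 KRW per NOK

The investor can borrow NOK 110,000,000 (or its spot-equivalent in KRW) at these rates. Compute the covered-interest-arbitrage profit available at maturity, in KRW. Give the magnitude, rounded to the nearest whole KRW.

KRW 327,103,425

T = 15/12 years.
Route A — deposit NOK, sell forward: 110,000,000 × 1.077250 × 101.97 = KRW 12,083,190,075.00.
Route B — convert at spot, deposit KRW: 110,000,000 × 103.11 × 1.036500 = KRW 11,756,086,650.00.
The quoted forward overvalues NOK, so borrow KRW, buy NOK at spot, deposit the NOK at 6.18%, and sell the proceeds forward at 101.97.
Profit = 12,083,190,075.00 − 11,756,086,650.00 = KRW 327,103,425.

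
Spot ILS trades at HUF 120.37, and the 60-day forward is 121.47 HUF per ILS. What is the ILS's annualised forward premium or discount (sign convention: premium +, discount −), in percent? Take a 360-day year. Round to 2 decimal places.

+5.48%

T = 60/360 years.
Period premium: (121.47 − 120.37)/120.37 = 0.0091385.
Per annum: 0.0091385 / (60/360) = 0.054831 = 5.48%.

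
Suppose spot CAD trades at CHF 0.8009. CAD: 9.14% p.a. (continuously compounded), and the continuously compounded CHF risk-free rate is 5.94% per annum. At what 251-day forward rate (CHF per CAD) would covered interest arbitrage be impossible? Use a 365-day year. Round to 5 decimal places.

T = 251/365 years.
Growth of 1 CHF over T: e^(0.0594×251/365) = 1.0416934.
Growth of 1 CAD over T: e^(0.0914×251/365) = 1.0648705.
Forward (CHF per CAD) = 0.8009 × 1.0416934 / 1.0648705 = 0.7834683.

0.78347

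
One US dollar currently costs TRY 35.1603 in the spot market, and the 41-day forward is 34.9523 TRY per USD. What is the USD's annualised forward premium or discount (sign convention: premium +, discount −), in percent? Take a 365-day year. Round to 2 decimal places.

T = 41/365 years.
(F − S)/S = (34.9523 − 35.1603)/35.1603 = -0.0059158.
Annualise by dividing by T: -0.0059158 / (41/365) = -0.052665 → -5.27%.

-5.27%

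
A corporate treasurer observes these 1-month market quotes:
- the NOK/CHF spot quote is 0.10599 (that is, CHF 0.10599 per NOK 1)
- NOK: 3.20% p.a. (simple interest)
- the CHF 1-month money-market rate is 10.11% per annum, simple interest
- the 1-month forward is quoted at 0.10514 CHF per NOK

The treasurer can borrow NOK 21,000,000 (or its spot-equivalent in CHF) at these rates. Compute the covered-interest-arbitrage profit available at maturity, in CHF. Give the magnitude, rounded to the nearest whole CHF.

CHF 30,714

T = 1/12 years.
Route A — deposit NOK, sell forward: 21,000,000 × 1.002666667 × 0.10514 = CHF 2,213,827.84.
Route B — convert at spot, deposit CHF: 21,000,000 × 0.10599 × 1.008425 = CHF 2,244,542.28.
The quoted forward undervalues NOK, so borrow NOK, convert to CHF at spot, deposit the CHF at 10.11%, and buy NOK forward at 0.10514 to cover the loan.
The gap between the two covered legs is CHF 30,714.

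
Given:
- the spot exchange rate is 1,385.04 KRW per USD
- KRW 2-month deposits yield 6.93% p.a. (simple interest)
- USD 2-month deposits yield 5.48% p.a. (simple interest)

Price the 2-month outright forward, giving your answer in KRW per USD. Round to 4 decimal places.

T = 2/12 years.
Growth of 1 KRW over T: 1 + 0.0693×2/12 = 1.011550.
USD growth factor: 1 + 0.0548×2/12 = 1.0091333333.
CIP: F = S · (grow KRW)/(grow USD) = 1385.04 × 1.011550/1.0091333333 = 1388.356886 KRW per USD.

1388.3569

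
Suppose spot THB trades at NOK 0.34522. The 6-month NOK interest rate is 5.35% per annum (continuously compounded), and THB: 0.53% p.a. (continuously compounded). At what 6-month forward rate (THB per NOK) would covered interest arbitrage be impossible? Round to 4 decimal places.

T = 6/12 years.
NOK growth factor: e^(0.0535×6/12) = 1.027111.
Growth of 1 THB over T: e^(0.0053×6/12) = 1.0026535.
CIP: F = S · (grow NOK)/(grow THB) = 0.34522 × 1.027111/1.0026535 = 0.3536409 NOK per THB.
Invert for THB per NOK: 1 / 0.3536409 = 2.8277.

2.8277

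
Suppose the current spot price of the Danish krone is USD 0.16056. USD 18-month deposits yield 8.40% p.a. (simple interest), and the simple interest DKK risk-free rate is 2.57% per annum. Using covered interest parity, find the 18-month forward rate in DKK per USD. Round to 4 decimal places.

T = 18/12 years.
Growth of 1 USD over T: 1 + 0.0840×18/12 = 1.126000.
DKK accumulates by 1 + 0.0257×18/12 = 1.038550.
CIP: F = S · (grow USD)/(grow DKK) = 0.16056 × 1.126000/1.038550 = 0.1740798 USD per DKK.
Quoted the other way: 1/0.1740798 = 5.7445 DKK per USD.

5.7445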